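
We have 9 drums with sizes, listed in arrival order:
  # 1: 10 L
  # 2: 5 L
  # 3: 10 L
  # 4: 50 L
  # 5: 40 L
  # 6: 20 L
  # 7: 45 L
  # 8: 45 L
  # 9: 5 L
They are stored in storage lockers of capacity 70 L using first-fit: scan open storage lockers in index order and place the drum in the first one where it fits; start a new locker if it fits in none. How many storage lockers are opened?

  10 → locker 1 (new)  [load 10/70]
  5 → locker 1  [load 15/70]
  10 → locker 1  [load 25/70]
  50 → locker 2 (new)  [load 50/70]
  40 → locker 1  [load 65/70]
  20 → locker 2  [load 70/70]
  45 → locker 3 (new)  [load 45/70]
  45 → locker 4 (new)  [load 45/70]
  5 → locker 1  [load 70/70]
4 storage lockers opened.

4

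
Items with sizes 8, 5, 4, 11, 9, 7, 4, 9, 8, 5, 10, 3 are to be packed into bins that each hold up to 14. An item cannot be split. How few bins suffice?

7

Total = 11 + 10 + 9 + 9 + 8 + 8 + 7 + 5 + 5 + 4 + 4 + 3 = 83.
Lower bound: ⌈83/14⌉ = 6 bins.
A packing using 7 bins:
  bin 1: 11 + 3 = 14
  bin 2: 10 + 4 = 14
  bin 3: 9 + 5 = 14
  bin 4: 9 + 5 = 14
  bin 5: 8 + 4 = 12
  bin 6: 8 = 8
  bin 7: 7 = 7
No arrangement into 6 bins stays within capacity, so 7 is optimal.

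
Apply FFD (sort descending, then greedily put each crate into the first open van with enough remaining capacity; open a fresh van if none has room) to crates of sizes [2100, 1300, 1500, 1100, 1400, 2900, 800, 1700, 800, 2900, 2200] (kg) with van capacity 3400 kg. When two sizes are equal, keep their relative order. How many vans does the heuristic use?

6

Sorted descending: 2900, 2900, 2200, 2100, 1700, 1500, 1400, 1300, 1100, 800, 800.
  2900 → van 1 (new)  [load 2900/3400]
  2900 → van 2 (new)  [load 2900/3400]
  2200 → van 3 (new)  [load 2200/3400]
  2100 → van 4 (new)  [load 2100/3400]
  1700 → van 5 (new)  [load 1700/3400]
  1500 → van 5  [load 3200/3400]
  1400 → van 6 (new)  [load 1400/3400]
  1300 → van 4  [load 3400/3400]
  1100 → van 3  [load 3300/3400]
  800 → van 6  [load 2200/3400]
  800 → van 6  [load 3000/3400]
6 vans opened.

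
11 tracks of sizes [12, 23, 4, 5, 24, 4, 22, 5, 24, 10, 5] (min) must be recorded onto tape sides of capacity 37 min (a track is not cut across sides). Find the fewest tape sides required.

Total = 24 + 24 + 23 + 22 + 12 + 10 + 5 + 5 + 5 + 4 + 4 = 138 min.
Lower bound: ⌈138/37⌉ = 4 tape sides.
A packing using 4 tape sides:
  side 1: 24 + 12 = 36
  side 2: 24 + 10 = 34
  side 3: 23 + 5 + 5 + 4 = 37
  side 4: 22 + 5 + 4 = 31
This matches the lower bound, so 4 is optimal.

4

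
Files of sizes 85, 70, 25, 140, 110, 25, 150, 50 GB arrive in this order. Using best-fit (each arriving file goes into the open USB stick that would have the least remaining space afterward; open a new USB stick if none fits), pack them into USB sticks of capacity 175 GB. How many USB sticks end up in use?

5

  85 → USB stick 1 (new)  [load 85/175]
  70 → USB stick 1  [load 155/175]
  25 → USB stick 2 (new)  [load 25/175]
  140 → USB stick 2  [load 165/175]
  110 → USB stick 3 (new)  [load 110/175]
  25 → USB stick 3  [load 135/175]
  150 → USB stick 4 (new)  [load 150/175]
  50 → USB stick 5 (new)  [load 50/175]
5 USB sticks opened.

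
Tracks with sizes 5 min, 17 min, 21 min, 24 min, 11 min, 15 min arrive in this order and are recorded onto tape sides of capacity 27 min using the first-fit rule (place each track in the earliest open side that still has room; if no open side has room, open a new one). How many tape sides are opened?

  5 → side 1 (new)  [load 5/27]
  17 → side 1  [load 22/27]
  21 → side 2 (new)  [load 21/27]
  24 → side 3 (new)  [load 24/27]
  11 → side 4 (new)  [load 11/27]
  15 → side 4  [load 26/27]
4 tape sides opened.

4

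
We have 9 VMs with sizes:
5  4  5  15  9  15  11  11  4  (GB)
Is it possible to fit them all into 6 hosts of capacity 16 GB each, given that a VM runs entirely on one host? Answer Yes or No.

Yes

A valid assignment using 6 hosts:
  host 1: 15 = 15
  host 2: 15 = 15
  host 3: 11 + 5 = 16
  host 4: 11 + 5 = 16
  host 5: 9 + 4 = 13
  host 6: 4 = 4
Every load is within 16 GB, so 6 hosts suffice.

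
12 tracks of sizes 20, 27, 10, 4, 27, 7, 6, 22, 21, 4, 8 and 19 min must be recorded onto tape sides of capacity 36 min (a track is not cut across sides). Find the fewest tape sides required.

Total = 27 + 27 + 22 + 21 + 20 + 19 + 10 + 8 + 7 + 6 + 4 + 4 = 175 min.
Lower bound: ⌈175/36⌉ = 5 tape sides.
Also, 6 tracks each exceed 18 min, and no two of those can share a side, so at least 6 tape sides are needed.
A packing using 6 tape sides:
  side 1: 27 + 8 = 35
  side 2: 27 + 7 = 34
  side 3: 22 + 10 + 4 = 36
  side 4: 21 + 6 + 4 = 31
  side 5: 20 = 20
  side 6: 19 = 19
This matches the lower bound, so 6 is optimal.

6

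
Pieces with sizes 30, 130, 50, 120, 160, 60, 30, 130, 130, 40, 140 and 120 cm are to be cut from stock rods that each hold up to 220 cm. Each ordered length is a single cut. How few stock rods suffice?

7

Total = 160 + 140 + 130 + 130 + 130 + 120 + 120 + 60 + 50 + 40 + 30 + 30 = 1140 cm.
Lower bound: ⌈1140/220⌉ = 6 stock rods.
Also, 7 pieces each exceed 110 cm, and no two of those can share a stock rod, so at least 7 stock rods are needed.
A packing using 7 stock rods:
  stock rod 1: 160 + 60 = 220
  stock rod 2: 140 + 50 + 30 = 220
  stock rod 3: 130 + 40 + 30 = 200
  stock rod 4: 130 = 130
  stock rod 5: 130 = 130
  stock rod 6: 120 = 120
  stock rod 7: 120 = 120
This matches the lower bound, so 7 is optimal.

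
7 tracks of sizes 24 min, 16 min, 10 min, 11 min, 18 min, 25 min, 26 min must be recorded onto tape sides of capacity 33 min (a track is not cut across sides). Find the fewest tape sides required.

5

Total = 26 + 25 + 24 + 18 + 16 + 11 + 10 = 130 min.
Lower bound: ⌈130/33⌉ = 4 tape sides.
A packing using 5 tape sides:
  side 1: 26 = 26
  side 2: 25 = 25
  side 3: 24 = 24
  side 4: 18 + 11 = 29
  side 5: 16 + 10 = 26
No arrangement into 4 tape sides stays within capacity, so 5 is optimal.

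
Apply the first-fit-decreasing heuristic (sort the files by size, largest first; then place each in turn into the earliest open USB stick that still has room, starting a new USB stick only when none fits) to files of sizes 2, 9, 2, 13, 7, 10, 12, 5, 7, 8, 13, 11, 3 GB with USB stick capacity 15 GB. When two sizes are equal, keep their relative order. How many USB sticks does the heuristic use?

Sorted descending: 13, 13, 12, 11, 10, 9, 8, 7, 7, 5, 3, 2, 2.
  13 → USB stick 1 (new)  [load 13/15]
  13 → USB stick 2 (new)  [load 13/15]
  12 → USB stick 3 (new)  [load 12/15]
  11 → USB stick 4 (new)  [load 11/15]
  10 → USB stick 5 (new)  [load 10/15]
  9 → USB stick 6 (new)  [load 9/15]
  8 → USB stick 7 (new)  [load 8/15]
  7 → USB stick 7  [load 15/15]
  7 → USB stick 8 (new)  [load 7/15]
  5 → USB stick 5  [load 15/15]
  3 → USB stick 3  [load 15/15]
  2 → USB stick 1  [load 15/15]
  2 → USB stick 2  [load 15/15]
8 USB sticks opened.

8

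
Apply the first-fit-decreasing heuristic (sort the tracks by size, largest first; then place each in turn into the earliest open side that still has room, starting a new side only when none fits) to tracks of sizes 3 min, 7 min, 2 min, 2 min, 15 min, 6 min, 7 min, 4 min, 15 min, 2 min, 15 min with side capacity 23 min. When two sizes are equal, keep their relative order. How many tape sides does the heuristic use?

4

Sorted descending: 15, 15, 15, 7, 7, 6, 4, 3, 2, 2, 2.
  15 → side 1 (new)  [load 15/23]
  15 → side 2 (new)  [load 15/23]
  15 → side 3 (new)  [load 15/23]
  7 → side 1  [load 22/23]
  7 → side 2  [load 22/23]
  6 → side 3  [load 21/23]
  4 → side 4 (new)  [load 4/23]
  3 → side 4  [load 7/23]
  2 → side 3  [load 23/23]
  2 → side 4  [load 9/23]
  2 → side 4  [load 11/23]
4 tape sides opened.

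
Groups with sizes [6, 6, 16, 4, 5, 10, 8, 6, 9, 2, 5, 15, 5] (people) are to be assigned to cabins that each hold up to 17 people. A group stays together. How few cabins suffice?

Total = 16 + 15 + 10 + 9 + 8 + 6 + 6 + 6 + 5 + 5 + 5 + 4 + 2 = 97 people.
Lower bound: ⌈97/17⌉ = 6 cabins.
A packing using 6 cabins:
  cabin 1: 16 = 16
  cabin 2: 15 + 2 = 17
  cabin 3: 10 + 6 = 16
  cabin 4: 9 + 8 = 17
  cabin 5: 6 + 6 + 5 = 17
  cabin 6: 5 + 5 + 4 = 14
This matches the lower bound, so 6 is optimal.

6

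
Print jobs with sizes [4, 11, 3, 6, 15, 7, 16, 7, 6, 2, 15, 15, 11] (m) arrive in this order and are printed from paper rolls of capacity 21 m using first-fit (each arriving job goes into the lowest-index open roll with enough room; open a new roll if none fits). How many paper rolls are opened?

  4 → roll 1 (new)  [load 4/21]
  11 → roll 1  [load 15/21]
  3 → roll 1  [load 18/21]
  6 → roll 2 (new)  [load 6/21]
  15 → roll 2  [load 21/21]
  7 → roll 3 (new)  [load 7/21]
  16 → roll 4 (new)  [load 16/21]
  7 → roll 3  [load 14/21]
  6 → roll 3  [load 20/21]
  2 → roll 1  [load 20/21]
  15 → roll 5 (new)  [load 15/21]
  15 → roll 6 (new)  [load 15/21]
  11 → roll 7 (new)  [load 11/21]
7 paper rolls opened.

7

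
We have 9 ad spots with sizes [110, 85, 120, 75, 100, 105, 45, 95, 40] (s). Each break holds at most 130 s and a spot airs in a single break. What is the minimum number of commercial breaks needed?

Total = 120 + 110 + 105 + 100 + 95 + 85 + 75 + 45 + 40 = 775 s.
Lower bound: ⌈775/130⌉ = 6 commercial breaks.
Also, 7 ad spots each exceed 65 s, and no two of those can share a break, so at least 7 commercial breaks are needed.
A packing using 7 commercial breaks:
  break 1: 120 = 120
  break 2: 110 = 110
  break 3: 105 = 105
  break 4: 100 = 100
  break 5: 95 = 95
  break 6: 85 + 45 = 130
  break 7: 75 + 40 = 115
This matches the lower bound, so 7 is optimal.

7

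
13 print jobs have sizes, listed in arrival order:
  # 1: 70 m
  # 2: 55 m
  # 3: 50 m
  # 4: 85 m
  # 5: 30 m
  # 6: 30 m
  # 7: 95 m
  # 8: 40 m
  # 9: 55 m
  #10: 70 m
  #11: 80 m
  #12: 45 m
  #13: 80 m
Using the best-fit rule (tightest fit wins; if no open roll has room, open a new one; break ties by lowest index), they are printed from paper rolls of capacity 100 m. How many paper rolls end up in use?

9

  70 → roll 1 (new)  [load 70/100]
  55 → roll 2 (new)  [load 55/100]
  50 → roll 3 (new)  [load 50/100]
  85 → roll 4 (new)  [load 85/100]
  30 → roll 1  [load 100/100]
  30 → roll 2  [load 85/100]
  95 → roll 5 (new)  [load 95/100]
  40 → roll 3  [load 90/100]
  55 → roll 6 (new)  [load 55/100]
  70 → roll 7 (new)  [load 70/100]
  80 → roll 8 (new)  [load 80/100]
  45 → roll 6  [load 100/100]
  80 → roll 9 (new)  [load 80/100]
9 paper rolls opened.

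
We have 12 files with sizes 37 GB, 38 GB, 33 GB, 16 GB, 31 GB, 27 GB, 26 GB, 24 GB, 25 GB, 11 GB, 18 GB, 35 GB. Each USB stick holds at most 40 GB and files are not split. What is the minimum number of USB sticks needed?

10

Total = 38 + 37 + 35 + 33 + 31 + 27 + 26 + 25 + 24 + 18 + 16 + 11 = 321 GB.
Lower bound: ⌈321/40⌉ = 9 USB sticks.
A packing using 10 USB sticks:
  USB stick 1: 38 = 38
  USB stick 2: 37 = 37
  USB stick 3: 35 = 35
  USB stick 4: 33 = 33
  USB stick 5: 31 = 31
  USB stick 6: 27 + 11 = 38
  USB stick 7: 26 = 26
  USB stick 8: 25 = 25
  USB stick 9: 24 + 16 = 40
  USB stick 10: 18 = 18
No arrangement into 9 USB sticks stays within capacity, so 10 is optimal.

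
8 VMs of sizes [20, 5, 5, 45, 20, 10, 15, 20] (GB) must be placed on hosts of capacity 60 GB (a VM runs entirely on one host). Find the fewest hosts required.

3

Total = 45 + 20 + 20 + 20 + 15 + 10 + 5 + 5 = 140 GB.
Lower bound: ⌈140/60⌉ = 3 hosts.
A packing using 3 hosts:
  host 1: 45 + 15 = 60
  host 2: 20 + 20 + 20 = 60
  host 3: 10 + 5 + 5 = 20
This matches the lower bound, so 3 is optimal.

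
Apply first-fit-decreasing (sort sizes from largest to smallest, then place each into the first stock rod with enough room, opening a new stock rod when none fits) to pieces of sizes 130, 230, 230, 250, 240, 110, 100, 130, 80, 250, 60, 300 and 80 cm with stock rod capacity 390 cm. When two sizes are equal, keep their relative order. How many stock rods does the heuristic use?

6

Sorted descending: 300, 250, 250, 240, 230, 230, 130, 130, 110, 100, 80, 80, 60.
  300 → stock rod 1 (new)  [load 300/390]
  250 → stock rod 2 (new)  [load 250/390]
  250 → stock rod 3 (new)  [load 250/390]
  240 → stock rod 4 (new)  [load 240/390]
  230 → stock rod 5 (new)  [load 230/390]
  230 → stock rod 6 (new)  [load 230/390]
  130 → stock rod 2  [load 380/390]
  130 → stock rod 3  [load 380/390]
  110 → stock rod 4  [load 350/390]
  100 → stock rod 5  [load 330/390]
  80 → stock rod 1  [load 380/390]
  80 → stock rod 6  [load 310/390]
  60 → stock rod 5  [load 390/390]
6 stock rods opened.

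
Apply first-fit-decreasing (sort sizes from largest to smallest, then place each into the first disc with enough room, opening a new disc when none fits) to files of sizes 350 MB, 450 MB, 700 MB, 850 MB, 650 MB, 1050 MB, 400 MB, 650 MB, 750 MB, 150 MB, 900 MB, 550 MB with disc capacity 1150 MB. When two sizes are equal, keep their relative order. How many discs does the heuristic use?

Sorted descending: 1050, 900, 850, 750, 700, 650, 650, 550, 450, 400, 350, 150.
  1050 → disc 1 (new)  [load 1050/1150]
  900 → disc 2 (new)  [load 900/1150]
  850 → disc 3 (new)  [load 850/1150]
  750 → disc 4 (new)  [load 750/1150]
  700 → disc 5 (new)  [load 700/1150]
  650 → disc 6 (new)  [load 650/1150]
  650 → disc 7 (new)  [load 650/1150]
  550 → disc 8 (new)  [load 550/1150]
  450 → disc 5  [load 1150/1150]
  400 → disc 4  [load 1150/1150]
  350 → disc 6  [load 1000/1150]
  150 → disc 2  [load 1050/1150]
8 discs opened.

8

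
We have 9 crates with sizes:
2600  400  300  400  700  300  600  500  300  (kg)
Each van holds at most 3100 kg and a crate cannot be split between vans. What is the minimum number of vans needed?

2

Total = 2600 + 700 + 600 + 500 + 400 + 400 + 300 + 300 + 300 = 6100 kg.
Lower bound: ⌈6100/3100⌉ = 2 vans.
A packing using 2 vans:
  van 1: 2600 + 500 = 3100
  van 2: 700 + 600 + 400 + 400 + 300 + 300 + 300 = 3000
This matches the lower bound, so 2 is optimal.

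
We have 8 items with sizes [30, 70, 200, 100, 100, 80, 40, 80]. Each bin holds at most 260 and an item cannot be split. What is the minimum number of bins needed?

Total = 200 + 100 + 100 + 80 + 80 + 70 + 40 + 30 = 700.
Lower bound: ⌈700/260⌉ = 3 bins.
A packing using 3 bins:
  bin 1: 200 + 40 = 240
  bin 2: 100 + 100 + 30 = 230
  bin 3: 80 + 80 + 70 = 230
This matches the lower bound, so 3 is optimal.

3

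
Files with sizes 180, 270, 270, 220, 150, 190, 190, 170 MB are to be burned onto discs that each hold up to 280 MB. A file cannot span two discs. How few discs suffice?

Total = 270 + 270 + 220 + 190 + 190 + 180 + 170 + 150 = 1640 MB.
Lower bound: ⌈1640/280⌉ = 6 discs.
Also, 8 files each exceed 140 MB, and no two of those can share a disc, so at least 8 discs are needed.
A packing using 8 discs:
  disc 1: 270 = 270
  disc 2: 270 = 270
  disc 3: 220 = 220
  disc 4: 190 = 190
  disc 5: 190 = 190
  disc 6: 180 = 180
  disc 7: 170 = 170
  disc 8: 150 = 150
This matches the lower bound, so 8 is optimal.

8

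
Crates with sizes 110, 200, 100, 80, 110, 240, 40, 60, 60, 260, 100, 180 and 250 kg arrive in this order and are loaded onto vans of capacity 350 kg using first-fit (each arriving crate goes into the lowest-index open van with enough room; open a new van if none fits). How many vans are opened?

6

  110 → van 1 (new)  [load 110/350]
  200 → van 1  [load 310/350]
  100 → van 2 (new)  [load 100/350]
  80 → van 2  [load 180/350]
  110 → van 2  [load 290/350]
  240 → van 3 (new)  [load 240/350]
  40 → van 1  [load 350/350]
  60 → van 2  [load 350/350]
  60 → van 3  [load 300/350]
  260 → van 4 (new)  [load 260/350]
  100 → van 5 (new)  [load 100/350]
  180 → van 5  [load 280/350]
  250 → van 6 (new)  [load 250/350]
6 vans opened.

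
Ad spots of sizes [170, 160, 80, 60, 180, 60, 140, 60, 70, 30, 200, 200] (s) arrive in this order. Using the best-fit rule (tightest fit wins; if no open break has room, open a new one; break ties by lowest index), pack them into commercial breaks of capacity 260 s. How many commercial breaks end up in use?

7

  170 → break 1 (new)  [load 170/260]
  160 → break 2 (new)  [load 160/260]
  80 → break 1  [load 250/260]
  60 → break 2  [load 220/260]
  180 → break 3 (new)  [load 180/260]
  60 → break 3  [load 240/260]
  140 → break 4 (new)  [load 140/260]
  60 → break 4  [load 200/260]
  70 → break 5 (new)  [load 70/260]
  30 → break 2  [load 250/260]
  200 → break 6 (new)  [load 200/260]
  200 → break 7 (new)  [load 200/260]
7 commercial breaks opened.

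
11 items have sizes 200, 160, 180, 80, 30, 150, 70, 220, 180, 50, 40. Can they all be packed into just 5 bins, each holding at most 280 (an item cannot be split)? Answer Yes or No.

No

Total = 1360; ⌈1360/280⌉ = 5.
6 items each exceed half the capacity and cannot share a bin, forcing at least 6 bins.
At least 6 bins are required, but only 5 are allowed.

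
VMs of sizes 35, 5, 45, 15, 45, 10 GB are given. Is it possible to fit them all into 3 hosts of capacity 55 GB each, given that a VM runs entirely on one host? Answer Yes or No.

A valid assignment using 3 hosts:
  host 1: 45 + 10 = 55
  host 2: 45 + 5 = 50
  host 3: 35 + 15 = 50
Every load is within 55 GB, so 3 hosts suffice.

Yes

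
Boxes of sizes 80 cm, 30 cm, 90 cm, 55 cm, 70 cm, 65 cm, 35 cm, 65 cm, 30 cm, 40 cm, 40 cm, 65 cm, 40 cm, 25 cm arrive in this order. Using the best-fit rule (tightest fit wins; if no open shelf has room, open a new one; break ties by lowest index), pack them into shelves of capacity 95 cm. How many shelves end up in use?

  80 → shelf 1 (new)  [load 80/95]
  30 → shelf 2 (new)  [load 30/95]
  90 → shelf 3 (new)  [load 90/95]
  55 → shelf 2  [load 85/95]
  70 → shelf 4 (new)  [load 70/95]
  65 → shelf 5 (new)  [load 65/95]
  35 → shelf 6 (new)  [load 35/95]
  65 → shelf 7 (new)  [load 65/95]
  30 → shelf 5  [load 95/95]
  40 → shelf 6  [load 75/95]
  40 → shelf 8 (new)  [load 40/95]
  65 → shelf 9 (new)  [load 65/95]
  40 → shelf 8  [load 80/95]
  25 → shelf 4  [load 95/95]
9 shelves opened.

9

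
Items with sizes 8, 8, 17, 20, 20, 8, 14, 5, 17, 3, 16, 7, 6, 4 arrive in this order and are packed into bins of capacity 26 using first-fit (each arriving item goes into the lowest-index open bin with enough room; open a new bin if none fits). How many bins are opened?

  8 → bin 1 (new)  [load 8/26]
  8 → bin 1  [load 16/26]
  17 → bin 2 (new)  [load 17/26]
  20 → bin 3 (new)  [load 20/26]
  20 → bin 4 (new)  [load 20/26]
  8 → bin 1  [load 24/26]
  14 → bin 5 (new)  [load 14/26]
  5 → bin 2  [load 22/26]
  17 → bin 6 (new)  [load 17/26]
  3 → bin 2  [load 25/26]
  16 → bin 7 (new)  [load 16/26]
  7 → bin 5  [load 21/26]
  6 → bin 3  [load 26/26]
  4 → bin 4  [load 24/26]
7 bins opened.

7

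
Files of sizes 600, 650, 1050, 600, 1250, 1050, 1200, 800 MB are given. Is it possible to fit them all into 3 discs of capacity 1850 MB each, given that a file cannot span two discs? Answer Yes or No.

No

Total = 7200 MB; ⌈7200/1850⌉ = 4.
At least 4 discs are required, but only 3 are allowed.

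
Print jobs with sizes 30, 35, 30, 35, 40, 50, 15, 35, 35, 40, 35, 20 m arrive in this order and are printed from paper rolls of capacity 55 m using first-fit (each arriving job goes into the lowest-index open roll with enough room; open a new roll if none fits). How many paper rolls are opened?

10

  30 → roll 1 (new)  [load 30/55]
  35 → roll 2 (new)  [load 35/55]
  30 → roll 3 (new)  [load 30/55]
  35 → roll 4 (new)  [load 35/55]
  40 → roll 5 (new)  [load 40/55]
  50 → roll 6 (new)  [load 50/55]
  15 → roll 1  [load 45/55]
  35 → roll 7 (new)  [load 35/55]
  35 → roll 8 (new)  [load 35/55]
  40 → roll 9 (new)  [load 40/55]
  35 → roll 10 (new)  [load 35/55]
  20 → roll 2  [load 55/55]
10 paper rolls opened.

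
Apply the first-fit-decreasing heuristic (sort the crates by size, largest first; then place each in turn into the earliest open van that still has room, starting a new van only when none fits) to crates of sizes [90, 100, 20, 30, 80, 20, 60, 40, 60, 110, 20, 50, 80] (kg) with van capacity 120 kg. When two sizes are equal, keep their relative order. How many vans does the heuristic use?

Sorted descending: 110, 100, 90, 80, 80, 60, 60, 50, 40, 30, 20, 20, 20.
  110 → van 1 (new)  [load 110/120]
  100 → van 2 (new)  [load 100/120]
  90 → van 3 (new)  [load 90/120]
  80 → van 4 (new)  [load 80/120]
  80 → van 5 (new)  [load 80/120]
  60 → van 6 (new)  [load 60/120]
  60 → van 6  [load 120/120]
  50 → van 7 (new)  [load 50/120]
  40 → van 4  [load 120/120]
  30 → van 3  [load 120/120]
  20 → van 2  [load 120/120]
  20 → van 5  [load 100/120]
  20 → van 5  [load 120/120]
7 vans opened.

7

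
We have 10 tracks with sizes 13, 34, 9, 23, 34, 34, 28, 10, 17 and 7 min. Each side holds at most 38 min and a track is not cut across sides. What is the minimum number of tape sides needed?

Total = 34 + 34 + 34 + 28 + 23 + 17 + 13 + 10 + 9 + 7 = 209 min.
Lower bound: ⌈209/38⌉ = 6 tape sides.
A packing using 6 tape sides:
  side 1: 34 = 34
  side 2: 34 = 34
  side 3: 34 = 34
  side 4: 28 + 10 = 38
  side 5: 23 + 13 = 36
  side 6: 17 + 9 + 7 = 33
This matches the lower bound, so 6 is optimal.

6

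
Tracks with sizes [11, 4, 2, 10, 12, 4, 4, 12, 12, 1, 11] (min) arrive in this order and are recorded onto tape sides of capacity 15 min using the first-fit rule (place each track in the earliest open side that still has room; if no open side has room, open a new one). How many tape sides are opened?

7

  11 → side 1 (new)  [load 11/15]
  4 → side 1  [load 15/15]
  2 → side 2 (new)  [load 2/15]
  10 → side 2  [load 12/15]
  12 → side 3 (new)  [load 12/15]
  4 → side 4 (new)  [load 4/15]
  4 → side 4  [load 8/15]
  12 → side 5 (new)  [load 12/15]
  12 → side 6 (new)  [load 12/15]
  1 → side 2  [load 13/15]
  11 → side 7 (new)  [load 11/15]
7 tape sides opened.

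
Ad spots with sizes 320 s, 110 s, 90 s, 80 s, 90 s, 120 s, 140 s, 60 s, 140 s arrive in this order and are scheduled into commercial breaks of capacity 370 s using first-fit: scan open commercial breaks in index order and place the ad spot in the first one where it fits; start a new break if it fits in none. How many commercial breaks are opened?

4

  320 → break 1 (new)  [load 320/370]
  110 → break 2 (new)  [load 110/370]
  90 → break 2  [load 200/370]
  80 → break 2  [load 280/370]
  90 → break 2  [load 370/370]
  120 → break 3 (new)  [load 120/370]
  140 → break 3  [load 260/370]
  60 → break 3  [load 320/370]
  140 → break 4 (new)  [load 140/370]
4 commercial breaks opened.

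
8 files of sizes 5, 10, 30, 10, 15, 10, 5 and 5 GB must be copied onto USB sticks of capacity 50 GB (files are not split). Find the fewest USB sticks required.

Total = 30 + 15 + 10 + 10 + 10 + 5 + 5 + 5 = 90 GB.
Lower bound: ⌈90/50⌉ = 2 USB sticks.
A packing using 2 USB sticks:
  USB stick 1: 30 + 15 + 5 = 50
  USB stick 2: 10 + 10 + 10 + 5 + 5 = 40
This matches the lower bound, so 2 is optimal.

2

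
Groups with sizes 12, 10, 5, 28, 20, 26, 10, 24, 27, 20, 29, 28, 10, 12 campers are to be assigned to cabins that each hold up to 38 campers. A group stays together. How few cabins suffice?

Total = 29 + 28 + 28 + 27 + 26 + 24 + 20 + 20 + 12 + 12 + 10 + 10 + 10 + 5 = 261 campers.
Lower bound: ⌈261/38⌉ = 7 cabins.
Also, 8 groups each exceed 19 campers, and no two of those can share a cabin, so at least 8 cabins are needed.
A packing using 8 cabins:
  cabin 1: 29 + 5 = 34
  cabin 2: 28 + 10 = 38
  cabin 3: 28 + 10 = 38
  cabin 4: 27 + 10 = 37
  cabin 5: 26 + 12 = 38
  cabin 6: 24 + 12 = 36
  cabin 7: 20 = 20
  cabin 8: 20 = 20
This matches the lower bound, so 8 is optimal.

8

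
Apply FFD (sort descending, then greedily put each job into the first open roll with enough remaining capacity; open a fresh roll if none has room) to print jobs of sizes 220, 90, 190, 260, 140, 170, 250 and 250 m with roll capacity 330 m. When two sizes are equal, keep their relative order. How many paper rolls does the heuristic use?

6

Sorted descending: 260, 250, 250, 220, 190, 170, 140, 90.
  260 → roll 1 (new)  [load 260/330]
  250 → roll 2 (new)  [load 250/330]
  250 → roll 3 (new)  [load 250/330]
  220 → roll 4 (new)  [load 220/330]
  190 → roll 5 (new)  [load 190/330]
  170 → roll 6 (new)  [load 170/330]
  140 → roll 5  [load 330/330]
  90 → roll 4  [load 310/330]
6 paper rolls opened.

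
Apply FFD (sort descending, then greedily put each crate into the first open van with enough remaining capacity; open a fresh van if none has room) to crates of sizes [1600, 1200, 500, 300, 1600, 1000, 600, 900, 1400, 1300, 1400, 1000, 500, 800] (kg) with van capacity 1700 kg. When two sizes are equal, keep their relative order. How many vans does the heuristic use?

Sorted descending: 1600, 1600, 1400, 1400, 1300, 1200, 1000, 1000, 900, 800, 600, 500, 500, 300.
  1600 → van 1 (new)  [load 1600/1700]
  1600 → van 2 (new)  [load 1600/1700]
  1400 → van 3 (new)  [load 1400/1700]
  1400 → van 4 (new)  [load 1400/1700]
  1300 → van 5 (new)  [load 1300/1700]
  1200 → van 6 (new)  [load 1200/1700]
  1000 → van 7 (new)  [load 1000/1700]
  1000 → van 8 (new)  [load 1000/1700]
  900 → van 9 (new)  [load 900/1700]
  800 → van 9  [load 1700/1700]
  600 → van 7  [load 1600/1700]
  500 → van 6  [load 1700/1700]
  500 → van 8  [load 1500/1700]
  300 → van 3  [load 1700/1700]
9 vans opened.

9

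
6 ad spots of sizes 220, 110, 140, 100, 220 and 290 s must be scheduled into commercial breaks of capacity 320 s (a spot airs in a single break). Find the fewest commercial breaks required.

Total = 290 + 220 + 220 + 140 + 110 + 100 = 1080 s.
Lower bound: ⌈1080/320⌉ = 4 commercial breaks.
A packing using 4 commercial breaks:
  break 1: 290 = 290
  break 2: 220 + 100 = 320
  break 3: 220 = 220
  break 4: 140 + 110 = 250
This matches the lower bound, so 4 is optimal.

4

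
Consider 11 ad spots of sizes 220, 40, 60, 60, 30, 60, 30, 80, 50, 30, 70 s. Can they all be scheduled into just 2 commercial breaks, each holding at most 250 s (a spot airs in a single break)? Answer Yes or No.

Total = 730 s; ⌈730/250⌉ = 3.
At least 3 commercial breaks are required, but only 2 are allowed.

No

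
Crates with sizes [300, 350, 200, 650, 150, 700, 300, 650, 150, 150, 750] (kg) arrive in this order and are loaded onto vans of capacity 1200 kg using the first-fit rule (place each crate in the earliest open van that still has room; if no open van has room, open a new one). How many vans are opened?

  300 → van 1 (new)  [load 300/1200]
  350 → van 1  [load 650/1200]
  200 → van 1  [load 850/1200]
  650 → van 2 (new)  [load 650/1200]
  150 → van 1  [load 1000/1200]
  700 → van 3 (new)  [load 700/1200]
  300 → van 2  [load 950/1200]
  650 → van 4 (new)  [load 650/1200]
  150 → van 1  [load 1150/1200]
  150 → van 2  [load 1100/1200]
  750 → van 5 (new)  [load 750/1200]
5 vans opened.

5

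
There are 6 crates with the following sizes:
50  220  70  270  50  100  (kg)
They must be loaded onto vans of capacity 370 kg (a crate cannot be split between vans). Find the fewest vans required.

3

Total = 270 + 220 + 100 + 70 + 50 + 50 = 760 kg.
Lower bound: ⌈760/370⌉ = 3 vans.
A packing using 3 vans:
  van 1: 270 + 100 = 370
  van 2: 220 + 70 + 50 = 340
  van 3: 50 = 50
This matches the lower bound, so 3 is optimal.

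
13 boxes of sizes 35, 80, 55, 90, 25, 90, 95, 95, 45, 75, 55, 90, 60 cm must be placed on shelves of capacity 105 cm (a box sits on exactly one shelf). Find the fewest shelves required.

Total = 95 + 95 + 90 + 90 + 90 + 80 + 75 + 60 + 55 + 55 + 45 + 35 + 25 = 890 cm.
Lower bound: ⌈890/105⌉ = 9 shelves.
Also, 10 boxes each exceed 105/2 cm, and no two of those can share a shelf, so at least 10 shelves are needed.
A packing using 10 shelves:
  shelf 1: 95 = 95
  shelf 2: 95 = 95
  shelf 3: 90 = 90
  shelf 4: 90 = 90
  shelf 5: 90 = 90
  shelf 6: 80 + 25 = 105
  shelf 7: 75 = 75
  shelf 8: 60 + 45 = 105
  shelf 9: 55 + 35 = 90
  shelf 10: 55 = 55
This matches the lower bound, so 10 is optimal.

10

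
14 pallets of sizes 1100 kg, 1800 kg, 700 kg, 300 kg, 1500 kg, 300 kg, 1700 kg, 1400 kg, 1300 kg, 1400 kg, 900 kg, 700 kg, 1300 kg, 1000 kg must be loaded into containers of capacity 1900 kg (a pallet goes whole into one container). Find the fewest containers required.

10

Total = 1800 + 1700 + 1500 + 1400 + 1400 + 1300 + 1300 + 1100 + 1000 + 900 + 700 + 700 + 300 + 300 = 15400 kg.
Lower bound: ⌈15400/1900⌉ = 9 containers.
A packing using 10 containers:
  container 1: 1800 = 1800
  container 2: 1700 = 1700
  container 3: 1500 + 300 = 1800
  container 4: 1400 + 300 = 1700
  container 5: 1400 = 1400
  container 6: 1300 = 1300
  container 7: 1300 = 1300
  container 8: 1100 + 700 = 1800
  container 9: 1000 + 900 = 1900
  container 10: 700 = 700
No arrangement into 9 containers stays within capacity, so 10 is optimal.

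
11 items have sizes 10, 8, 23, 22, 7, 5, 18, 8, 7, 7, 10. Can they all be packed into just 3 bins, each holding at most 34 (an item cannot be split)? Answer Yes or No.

No

Total = 125; ⌈125/34⌉ = 4.
At least 4 bins are required, but only 3 are allowed.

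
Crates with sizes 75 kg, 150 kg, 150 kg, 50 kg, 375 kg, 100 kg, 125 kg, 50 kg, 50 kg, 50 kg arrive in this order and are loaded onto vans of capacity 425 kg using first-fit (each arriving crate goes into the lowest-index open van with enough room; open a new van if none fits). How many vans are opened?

3

  75 → van 1 (new)  [load 75/425]
  150 → van 1  [load 225/425]
  150 → van 1  [load 375/425]
  50 → van 1  [load 425/425]
  375 → van 2 (new)  [load 375/425]
  100 → van 3 (new)  [load 100/425]
  125 → van 3  [load 225/425]
  50 → van 2  [load 425/425]
  50 → van 3  [load 275/425]
  50 → van 3  [load 325/425]
3 vans opened.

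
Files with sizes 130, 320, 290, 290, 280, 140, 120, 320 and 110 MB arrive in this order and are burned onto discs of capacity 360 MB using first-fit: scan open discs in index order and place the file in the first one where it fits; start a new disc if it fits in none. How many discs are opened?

7

  130 → disc 1 (new)  [load 130/360]
  320 → disc 2 (new)  [load 320/360]
  290 → disc 3 (new)  [load 290/360]
  290 → disc 4 (new)  [load 290/360]
  280 → disc 5 (new)  [load 280/360]
  140 → disc 1  [load 270/360]
  120 → disc 6 (new)  [load 120/360]
  320 → disc 7 (new)  [load 320/360]
  110 → disc 6  [load 230/360]
7 discs opened.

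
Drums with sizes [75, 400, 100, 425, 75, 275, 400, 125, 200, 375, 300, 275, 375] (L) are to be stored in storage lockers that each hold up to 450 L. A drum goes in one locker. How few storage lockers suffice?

9

Total = 425 + 400 + 400 + 375 + 375 + 300 + 275 + 275 + 200 + 125 + 100 + 75 + 75 = 3400 L.
Lower bound: ⌈3400/450⌉ = 8 storage lockers.
A packing using 9 storage lockers:
  locker 1: 425 = 425
  locker 2: 400 = 400
  locker 3: 400 = 400
  locker 4: 375 + 75 = 450
  locker 5: 375 + 75 = 450
  locker 6: 300 + 125 = 425
  locker 7: 275 + 100 = 375
  locker 8: 275 = 275
  locker 9: 200 = 200
No arrangement into 8 storage lockers stays within capacity, so 9 is optimal.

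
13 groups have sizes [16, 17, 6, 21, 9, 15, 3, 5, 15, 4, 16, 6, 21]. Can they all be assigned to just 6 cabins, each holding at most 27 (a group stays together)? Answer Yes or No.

Total = 154; ⌈154/27⌉ = 6.
7 groups each exceed half the capacity and cannot share a cabin, forcing at least 7 cabins.
At least 7 cabins are required, but only 6 are allowed.

No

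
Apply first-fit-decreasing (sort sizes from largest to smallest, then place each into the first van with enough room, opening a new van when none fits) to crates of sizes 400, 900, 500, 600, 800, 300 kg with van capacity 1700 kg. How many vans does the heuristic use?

3

Sorted descending: 900, 800, 600, 500, 400, 300.
  900 → van 1 (new)  [load 900/1700]
  800 → van 1  [load 1700/1700]
  600 → van 2 (new)  [load 600/1700]
  500 → van 2  [load 1100/1700]
  400 → van 2  [load 1500/1700]
  300 → van 3 (new)  [load 300/1700]
3 vans opened.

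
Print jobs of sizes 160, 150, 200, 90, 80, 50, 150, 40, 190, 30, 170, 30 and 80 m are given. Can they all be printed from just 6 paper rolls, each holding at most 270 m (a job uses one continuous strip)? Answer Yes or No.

A valid assignment using 6 paper rolls:
  roll 1: 200 + 50 = 250
  roll 2: 190 + 80 = 270
  roll 3: 170 + 90 = 260
  roll 4: 160 + 80 + 30 = 270
  roll 5: 150 + 40 + 30 = 220
  roll 6: 150 = 150
Every load is within 270 m, so 6 paper rolls suffice.

Yes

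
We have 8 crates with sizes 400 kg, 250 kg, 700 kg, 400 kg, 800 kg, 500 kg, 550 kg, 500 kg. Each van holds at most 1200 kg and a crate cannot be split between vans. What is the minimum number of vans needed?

4

Total = 800 + 700 + 550 + 500 + 500 + 400 + 400 + 250 = 4100 kg.
Lower bound: ⌈4100/1200⌉ = 4 vans.
A packing using 4 vans:
  van 1: 800 + 400 = 1200
  van 2: 700 + 500 = 1200
  van 3: 550 + 500 = 1050
  van 4: 400 + 250 = 650
This matches the lower bound, so 4 is optimal.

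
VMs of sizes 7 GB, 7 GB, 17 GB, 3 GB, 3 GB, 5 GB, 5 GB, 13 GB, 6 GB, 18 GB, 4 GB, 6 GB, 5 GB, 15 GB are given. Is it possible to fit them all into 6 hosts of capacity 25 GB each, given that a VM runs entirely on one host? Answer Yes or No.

A valid assignment using 5 hosts:
  host 1: 18 + 7 = 25
  host 2: 17 + 7 = 24
  host 3: 15 + 6 + 4 = 25
  host 4: 13 + 6 + 5 = 24
  host 5: 5 + 5 + 3 + 3 = 16
That uses only 5 ≤ 6, so 6 hosts are enough.

Yes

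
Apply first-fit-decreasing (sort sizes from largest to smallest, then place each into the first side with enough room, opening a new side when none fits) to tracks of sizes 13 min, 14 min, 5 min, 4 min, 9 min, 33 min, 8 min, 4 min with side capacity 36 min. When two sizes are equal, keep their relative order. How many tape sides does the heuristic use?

Sorted descending: 33, 14, 13, 9, 8, 5, 4, 4.
  33 → side 1 (new)  [load 33/36]
  14 → side 2 (new)  [load 14/36]
  13 → side 2  [load 27/36]
  9 → side 2  [load 36/36]
  8 → side 3 (new)  [load 8/36]
  5 → side 3  [load 13/36]
  4 → side 3  [load 17/36]
  4 → side 3  [load 21/36]
3 tape sides opened.

3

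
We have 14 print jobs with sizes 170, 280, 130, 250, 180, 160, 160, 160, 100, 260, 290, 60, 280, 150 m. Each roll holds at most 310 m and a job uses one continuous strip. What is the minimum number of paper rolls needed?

10

Total = 290 + 280 + 280 + 260 + 250 + 180 + 170 + 160 + 160 + 160 + 150 + 130 + 100 + 60 = 2630 m.
Lower bound: ⌈2630/310⌉ = 9 paper rolls.
Also, 10 print jobs each exceed 155 m, and no two of those can share a roll, so at least 10 paper rolls are needed.
A packing using 10 paper rolls:
  roll 1: 290 = 290
  roll 2: 280 = 280
  roll 3: 280 = 280
  roll 4: 260 = 260
  roll 5: 250 + 60 = 310
  roll 6: 180 + 130 = 310
  roll 7: 170 + 100 = 270
  roll 8: 160 + 150 = 310
  roll 9: 160 = 160
  roll 10: 160 = 160
This matches the lower bound, so 10 is optimal.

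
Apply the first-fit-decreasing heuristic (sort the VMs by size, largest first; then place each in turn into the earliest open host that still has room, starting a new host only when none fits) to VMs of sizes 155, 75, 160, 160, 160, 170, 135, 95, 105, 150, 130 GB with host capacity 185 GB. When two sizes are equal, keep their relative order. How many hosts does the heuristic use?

10

Sorted descending: 170, 160, 160, 160, 155, 150, 135, 130, 105, 95, 75.
  170 → host 1 (new)  [load 170/185]
  160 → host 2 (new)  [load 160/185]
  160 → host 3 (new)  [load 160/185]
  160 → host 4 (new)  [load 160/185]
  155 → host 5 (new)  [load 155/185]
  150 → host 6 (new)  [load 150/185]
  135 → host 7 (new)  [load 135/185]
  130 → host 8 (new)  [load 130/185]
  105 → host 9 (new)  [load 105/185]
  95 → host 10 (new)  [load 95/185]
  75 → host 9  [load 180/185]
10 hosts opened.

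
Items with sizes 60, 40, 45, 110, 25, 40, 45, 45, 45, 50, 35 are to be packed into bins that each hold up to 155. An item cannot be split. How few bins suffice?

4

Total = 110 + 60 + 50 + 45 + 45 + 45 + 45 + 40 + 40 + 35 + 25 = 540.
Lower bound: ⌈540/155⌉ = 4 bins.
A packing using 4 bins:
  bin 1: 110 + 45 = 155
  bin 2: 60 + 50 + 45 = 155
  bin 3: 45 + 45 + 40 + 25 = 155
  bin 4: 40 + 35 = 75
This matches the lower bound, so 4 is optimal.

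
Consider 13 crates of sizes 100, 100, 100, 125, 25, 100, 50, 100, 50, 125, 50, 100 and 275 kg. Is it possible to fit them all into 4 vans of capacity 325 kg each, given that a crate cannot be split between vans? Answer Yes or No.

Yes

A valid assignment using 4 vans:
  van 1: 275 + 50 = 325
  van 2: 125 + 100 + 100 = 325
  van 3: 125 + 100 + 100 = 325
  van 4: 100 + 100 + 50 + 50 + 25 = 325
Every load is within 325 kg, so 4 vans suffice.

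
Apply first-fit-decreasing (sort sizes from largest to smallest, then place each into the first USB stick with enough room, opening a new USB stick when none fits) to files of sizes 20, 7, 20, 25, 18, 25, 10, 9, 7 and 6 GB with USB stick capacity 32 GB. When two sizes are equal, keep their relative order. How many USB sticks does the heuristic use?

Sorted descending: 25, 25, 20, 20, 18, 10, 9, 7, 7, 6.
  25 → USB stick 1 (new)  [load 25/32]
  25 → USB stick 2 (new)  [load 25/32]
  20 → USB stick 3 (new)  [load 20/32]
  20 → USB stick 4 (new)  [load 20/32]
  18 → USB stick 5 (new)  [load 18/32]
  10 → USB stick 3  [load 30/32]
  9 → USB stick 4  [load 29/32]
  7 → USB stick 1  [load 32/32]
  7 → USB stick 2  [load 32/32]
  6 → USB stick 5  [load 24/32]
5 USB sticks opened.

5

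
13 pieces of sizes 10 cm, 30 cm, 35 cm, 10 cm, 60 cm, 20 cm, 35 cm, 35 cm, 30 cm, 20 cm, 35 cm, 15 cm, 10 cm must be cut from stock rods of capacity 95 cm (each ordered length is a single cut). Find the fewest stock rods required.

Total = 60 + 35 + 35 + 35 + 35 + 30 + 30 + 20 + 20 + 15 + 10 + 10 + 10 = 345 cm.
Lower bound: ⌈345/95⌉ = 4 stock rods.
A packing using 4 stock rods:
  stock rod 1: 60 + 35 = 95
  stock rod 2: 35 + 35 + 20 = 90
  stock rod 3: 35 + 30 + 30 = 95
  stock rod 4: 20 + 15 + 10 + 10 + 10 = 65
This matches the lower bound, so 4 is optimal.

4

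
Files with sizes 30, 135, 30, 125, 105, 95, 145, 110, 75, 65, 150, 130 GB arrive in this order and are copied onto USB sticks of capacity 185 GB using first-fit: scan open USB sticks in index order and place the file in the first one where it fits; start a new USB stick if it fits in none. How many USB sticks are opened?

  30 → USB stick 1 (new)  [load 30/185]
  135 → USB stick 1  [load 165/185]
  30 → USB stick 2 (new)  [load 30/185]
  125 → USB stick 2  [load 155/185]
  105 → USB stick 3 (new)  [load 105/185]
  95 → USB stick 4 (new)  [load 95/185]
  145 → USB stick 5 (new)  [load 145/185]
  110 → USB stick 6 (new)  [load 110/185]
  75 → USB stick 3  [load 180/185]
  65 → USB stick 4  [load 160/185]
  150 → USB stick 7 (new)  [load 150/185]
  130 → USB stick 8 (new)  [load 130/185]
8 USB sticks opened.

8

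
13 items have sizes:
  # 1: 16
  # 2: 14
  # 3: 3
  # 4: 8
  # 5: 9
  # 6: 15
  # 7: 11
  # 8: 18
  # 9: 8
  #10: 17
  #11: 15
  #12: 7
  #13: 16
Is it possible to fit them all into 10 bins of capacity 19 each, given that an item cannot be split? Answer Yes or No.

A valid assignment using 10 bins:
  bin 1: 18 = 18
  bin 2: 17 = 17
  bin 3: 16 + 3 = 19
  bin 4: 16 = 16
  bin 5: 15 = 15
  bin 6: 15 = 15
  bin 7: 14 = 14
  bin 8: 11 + 8 = 19
  bin 9: 9 + 8 = 17
  bin 10: 7 = 7
Every load is within 19, so 10 bins suffice.

Yes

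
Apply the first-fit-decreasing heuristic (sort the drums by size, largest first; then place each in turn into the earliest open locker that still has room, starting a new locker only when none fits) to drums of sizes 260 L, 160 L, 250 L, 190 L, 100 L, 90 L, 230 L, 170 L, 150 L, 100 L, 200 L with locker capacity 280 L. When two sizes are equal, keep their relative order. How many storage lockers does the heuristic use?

8

Sorted descending: 260, 250, 230, 200, 190, 170, 160, 150, 100, 100, 90.
  260 → locker 1 (new)  [load 260/280]
  250 → locker 2 (new)  [load 250/280]
  230 → locker 3 (new)  [load 230/280]
  200 → locker 4 (new)  [load 200/280]
  190 → locker 5 (new)  [load 190/280]
  170 → locker 6 (new)  [load 170/280]
  160 → locker 7 (new)  [load 160/280]
  150 → locker 8 (new)  [load 150/280]
  100 → locker 6  [load 270/280]
  100 → locker 7  [load 260/280]
  90 → locker 5  [load 280/280]
8 storage lockers opened.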